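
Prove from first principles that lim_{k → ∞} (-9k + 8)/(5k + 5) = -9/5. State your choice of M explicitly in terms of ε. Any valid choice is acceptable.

M = (17/5)/ε

Fix ε > 0. For k ≥ 1, |(-9k + 8)/(5k + 5) + 9/5| = |85|/(5(5k + 5)) = 85/(5(5k + 5)).
Since 5k + 5 ≥ 5k for k ≥ 1, this is ≤ 85/(5·5k) = (17/5)/k.
So |(-9k + 8)/(5k + 5) + 9/5| < ε whenever k > (17/5)/ε.
Take M = (17/5)/ε. If k > M then |(-9k + 8)/(5k + 5) + 9/5| ≤ (17/5)/k < ε.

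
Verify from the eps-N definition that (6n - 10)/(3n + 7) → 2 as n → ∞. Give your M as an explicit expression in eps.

Suppose eps > 0. For n ≥ 1, |(6n - 10)/(3n + 7) − 2| = |-72|/(3(3n + 7)) = 72/(3(3n + 7)).
Since 3n + 7 ≥ 3n for n ≥ 1, this is ≤ 72/(3·3n) = 8/n.
So |(6n - 10)/(3n + 7) − 2| < eps whenever n > 8/eps.
Take M = 8/eps. If n > M then |(6n - 10)/(3n + 7) − 2| ≤ 8/n < eps.

M = 8/eps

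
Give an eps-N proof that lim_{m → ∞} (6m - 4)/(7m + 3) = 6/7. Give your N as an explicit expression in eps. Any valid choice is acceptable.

N = (46/49)/eps

Suppose eps > 0. For m ≥ 1, |(6m - 4)/(7m + 3) − (6/7)| = |-46|/(7(7m + 3)) = 46/(7(7m + 3)).
Since 7m + 3 ≥ 7m for m ≥ 1, this is ≤ 46/(7·7m) = (46/49)/m.
So |(6m - 4)/(7m + 3) − (6/7)| < eps whenever m > (46/49)/eps.
Take N = (46/49)/eps. If m > N then |(6m - 4)/(7m + 3) − (6/7)| ≤ (46/49)/m < eps.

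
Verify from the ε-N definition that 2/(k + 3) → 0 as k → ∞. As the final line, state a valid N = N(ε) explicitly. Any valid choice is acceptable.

N = 2/ε

Fix ε > 0. For k ≥ 1, |2/(k + 3) − 0| = 2/(k + 3) ≤ 2/k.
We need 2/k < ε, i.e. k > 2/ε.
Take N = 2/ε. If k > N then |2/(k + 3)| ≤ 2/k < ε.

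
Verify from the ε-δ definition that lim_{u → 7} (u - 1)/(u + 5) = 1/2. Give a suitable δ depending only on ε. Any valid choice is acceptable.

δ = min(6, 12ε)

Fix ε > 0. We want δ > 0 with 0 < |u − 7| < δ ⇒ |(u - 1)/(u + 5) − (1/2)| < ε.
Combining over a common denominator, (u - 1)/(u + 5) − (1/2) = [(u - 1)·12 − 6·(u + 5)] / [12·(u + 5)] = 6(u − 7) / (12(u + 5)).
So |(u - 1)/(u + 5) − (1/2)| = 6|u − 7| / (12·|u + 5|).
Require δ ≤ 6, so |u + 5| ≥ |12| − |u − 7| > 12 − 6 = 6.
Hence |(u - 1)/(u + 5) − (1/2)| < 6|u − 7|/(12·6) = (1/12)|u − 7|, which is < ε once |u − 7| < 12ε.
Take δ = min(6, 12ε). Then 0 < |u − 7| < δ forces both bounds, so |(u - 1)/(u + 5) − (1/2)| < ε.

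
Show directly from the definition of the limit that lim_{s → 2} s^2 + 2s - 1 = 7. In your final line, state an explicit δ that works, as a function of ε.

Suppose ε > 0. We want δ > 0 such that 0 < |s − 2| < δ implies |(s^2 + 2s - 1) − 7| < ε.
(s^2 + 2s - 1) − 7 = s^2 + 2s - 8 = (s − 2)(s + 4).
So |(s^2 + 2s - 1) − 7| = |s − 2|·|s + 4|.
Assume first that |s − 2| < 1, so |s| < 3. Then |s + 4| ≤ 3 + 4 = 7.
Hence |(s^2 + 2s - 1) − 7| ≤ 7|s − 2| < ε provided |s − 2| < ε/7.
Choosing δ = min(1, ε/7) ensures both conditions, hence |(s^2 + 2s - 1) − 7| < ε.

δ = min(1, ε/7)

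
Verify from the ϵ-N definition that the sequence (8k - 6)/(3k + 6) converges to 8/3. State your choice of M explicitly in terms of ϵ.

Suppose ϵ > 0. For k ≥ 1, |(8k - 6)/(3k + 6) − (8/3)| = |-66|/(3(3k + 6)) = 66/(3(3k + 6)).
Since 3k + 6 ≥ 3k for k ≥ 1, this is ≤ 66/(3·3k) = (22/3)/k.
So |(8k - 6)/(3k + 6) − (8/3)| < ϵ whenever k > (22/3)/ϵ.
Take M = (22/3)/ϵ. If k > M then |(8k - 6)/(3k + 6) − (8/3)| ≤ (22/3)/k < ϵ.

M = (22/3)/ϵ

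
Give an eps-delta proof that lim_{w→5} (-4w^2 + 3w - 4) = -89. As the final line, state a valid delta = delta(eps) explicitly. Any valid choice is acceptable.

Fix eps > 0. We want delta > 0 such that 0 < |w − 5| < delta implies |(-4w^2 + 3w - 4) + 89| < eps.
(-4w^2 + 3w - 4) + 89 = -4w^2 + 3w + 85 = (w − 5)(-4w - 17).
So |(-4w^2 + 3w - 4) + 89| = |w − 5|·|-4w - 17|.
Require delta ≤ 1. Then |w − 5| < 1 gives |w| < 6, and by the triangle inequality |-4w - 17| ≤ 4·6 + 17 = 41.
Hence |(-4w^2 + 3w - 4) + 89| ≤ 41|w − 5| < eps provided |w − 5| < eps/41.
Take delta = min(1, eps/41). Then 0 < |w − 5| < delta gives both |w − 5| < 1 and |w − 5| < eps/41, so |(-4w^2 + 3w - 4) + 89| < eps.

delta = min(1, eps/41)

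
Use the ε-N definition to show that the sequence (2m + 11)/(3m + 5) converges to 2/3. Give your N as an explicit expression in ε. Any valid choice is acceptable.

N = (23/9)/ε

Fix ε > 0. For m ≥ 1, |(2m + 11)/(3m + 5) − (2/3)| = |23|/(3(3m + 5)) = 23/(3(3m + 5)).
Since 3m + 5 ≥ 3m for m ≥ 1, this is ≤ 23/(3·3m) = (23/9)/m.
So |(2m + 11)/(3m + 5) − (2/3)| < ε whenever m > (23/9)/ε.
Take N = (23/9)/ε. If m > N then |(2m + 11)/(3m + 5) − (2/3)| ≤ (23/9)/m < ε.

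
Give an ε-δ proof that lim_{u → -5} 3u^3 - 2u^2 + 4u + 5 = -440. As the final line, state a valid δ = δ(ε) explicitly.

Let ε > 0 be given. We want δ > 0 such that 0 < |u + 5| < δ implies |(3u^3 - 2u^2 + 4u + 5) + 440| < ε.
(3u^3 - 2u^2 + 4u + 5) + 440 = 3u^3 - 2u^2 + 4u + 445 = (u + 5)(3u^2 - 17u + 89).
So |(3u^3 - 2u^2 + 4u + 5) + 440| = |u + 5|·|3u^2 - 17u + 89|.
Require δ ≤ 2. Then |u + 5| < 2 gives |u| < 7, and by the triangle inequality |3u^2 - 17u + 89| ≤ 3·7^2 + 17·7 + 89 = 355.
Hence |(3u^3 - 2u^2 + 4u + 5) + 440| ≤ 355|u + 5| < ε provided |u + 5| < ε/355.
Take δ = min(2, ε/355). Then 0 < |u + 5| < δ gives both |u + 5| < 2 and |u + 5| < ε/355, so |(3u^3 - 2u^2 + 4u + 5) + 440| < ε.

δ = min(2, ε/355)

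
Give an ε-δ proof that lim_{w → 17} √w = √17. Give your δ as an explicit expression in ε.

Let ε > 0. We want δ > 0 such that 0 < |w − 17| < δ implies |√w − √17| < ε.
Rationalise: √w − √17 = (w − 17)/(√w + √17), so |√w − √17| = |w − 17|/(√w + √17).
Restrict δ ≤ 17 so that |w − 17| < 17 forces w > 0, and then √w + √17 > √17.
Hence |√w − √17| < |w − 17|/√17, which is < ε once |w − 17| < √17·ε.
Take δ = min(17, √17·ε). If 0 < |w − 17| < δ then w > 0 and |√w − √17| < |w − 17|/√17 < ε.

δ = min(17, √17·ε)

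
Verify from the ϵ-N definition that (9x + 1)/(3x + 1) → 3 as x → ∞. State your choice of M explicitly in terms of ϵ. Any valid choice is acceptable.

M = (2/3)/ϵ

Let ϵ > 0. We seek M > 0 such that x > M implies |(9x + 1)/(3x + 1) − 3| < ϵ.
(9x + 1)/(3x + 1) − 3 = (3(9x + 1) − 9(3x + 1)) / (3(3x + 1)) = -6/(3(3x + 1)).
For x > 0 we have 3x + 1 > 3x, so |(9x + 1)/(3x + 1) − 3| = 6/(3(3x + 1)) < 6/(3·3x) = (2/3)/x.
Thus |(9x + 1)/(3x + 1) − 3| < ϵ whenever x > (2/3)/ϵ.
Take M = (2/3)/ϵ. If x > M then |(9x + 1)/(3x + 1) − 3| < (2/3)/x < ϵ.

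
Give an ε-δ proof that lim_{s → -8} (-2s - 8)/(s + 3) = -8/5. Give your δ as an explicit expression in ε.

δ = min(5/2, (25/4)ε)

Suppose ε > 0. We want δ > 0 with 0 < |s + 8| < δ ⇒ |(-2s - 8)/(s + 3) + 8/5| < ε.
Combining over a common denominator, (-2s - 8)/(s + 3) + 8/5 = [(-2s - 8)·(-5) − 8·(s + 3)] / [(-5)·(s + 3)] = 2(s + 8) / ((-5)(s + 3)).
So |(-2s - 8)/(s + 3) + 8/5| = 2|s + 8| / (5·|s + 3|).
Restrict δ ≤ 5/2. Then |s + 8| < 5/2 gives |s + 3| = |(s + 8) + (-5)| ≥ 5 − 5/2 = 5/2.
Hence |(-2s - 8)/(s + 3) + 8/5| < 2|s + 8|/(5·(5/2)) = (4/25)|s + 8|, which is < ε once |s + 8| < (25/4)ε.
Take δ = min(5/2, (25/4)ε). Then 0 < |s + 8| < δ forces both bounds, so |(-2s - 8)/(s + 3) + 8/5| < ε.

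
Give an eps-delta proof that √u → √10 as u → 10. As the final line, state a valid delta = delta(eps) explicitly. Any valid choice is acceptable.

Fix eps > 0. We want delta > 0 such that 0 < |u − 10| < delta implies |√u − √10| < eps.
Rationalise: √u − √10 = (u − 10)/(√u + √10), so |√u − √10| = |u − 10|/(√u + √10).
Restrict delta ≤ 10 so that |u − 10| < 10 forces u > 0, and then √u + √10 > √10.
Hence |√u − √10| < |u − 10|/√10, which is < eps once |u − 10| < √10·eps.
Take delta = min(10, √10·eps). If 0 < |u − 10| < delta then u > 0 and |√u − √10| < |u − 10|/√10 < eps.

delta = min(10, √10·eps)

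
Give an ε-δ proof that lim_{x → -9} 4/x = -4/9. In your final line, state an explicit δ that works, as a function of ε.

δ = min(9/2, (81/8)ε)

Let ε > 0 be given. We seek δ > 0 such that 0 < |x + 9| < δ implies |4/x + 4/9| < ε.
|4/x + 4/9| = 4·|-9 − x|/(9·|x|) = 4|x + 9|/(9|x|).
Require δ ≤ 9/2 so that |x| > 9 − 9/2 = 9/2, hence 9|x| > 81/2.
Then |4/x + 4/9| < 4|x + 9|/(81/2), which is < ε when |x + 9| < (81/8)ε.
Take δ = min(9/2, (81/8)ε). Then 0 < |x + 9| < δ gives both |x + 9| < 9/2 and |x + 9| < (81/8)ε, so |4/x + 4/9| < ε.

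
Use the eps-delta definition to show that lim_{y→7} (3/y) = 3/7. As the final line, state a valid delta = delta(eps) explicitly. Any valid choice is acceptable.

delta = min(7/2, (49/6)eps)

Let eps > 0 be given. We seek delta > 0 such that 0 < |y − 7| < delta implies |3/y − (3/7)| < eps.
|3/y − (3/7)| = 3·|7 − y|/(7·|y|) = 3|y − 7|/(7|y|).
Restrict delta ≤ 7/2. Then |y − 7| < 7/2 gives |y| > 7/2, so 7|y| > 49/2.
Then |3/y − (3/7)| < 3|y − 7|/(49/2), which is < eps when |y − 7| < (49/6)eps.
Take delta = min(7/2, (49/6)eps). Then 0 < |y − 7| < delta gives both |y − 7| < 7/2 and |y − 7| < (49/6)eps, so |3/y − (3/7)| < eps.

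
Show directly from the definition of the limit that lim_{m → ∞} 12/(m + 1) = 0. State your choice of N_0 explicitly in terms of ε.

Fix ε > 0. For m ≥ 1, |12/(m + 1) − 0| = 12/(m + 1) ≤ 12/m.
We need 12/m < ε, i.e. m > 12/ε.
Take N_0 = 12/ε. If m > N_0 then |12/(m + 1)| ≤ 12/m < ε.

N_0 = 12/ε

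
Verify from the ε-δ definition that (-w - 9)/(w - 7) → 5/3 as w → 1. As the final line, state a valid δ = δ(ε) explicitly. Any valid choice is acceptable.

δ = min(3, (9/8)ε)

Let ε > 0. We want δ > 0 with 0 < |w − 1| < δ ⇒ |(-w - 9)/(w - 7) − (5/3)| < ε.
Combining over a common denominator, (-w - 9)/(w - 7) − (5/3) = [(-w - 9)·(-6) − (-10)·(w - 7)] / [(-6)·(w - 7)] = 16(w − 1) / ((-6)(w - 7)).
So |(-w - 9)/(w - 7) − (5/3)| = 16|w − 1| / (6·|w − 7|).
Restrict δ ≤ 3. Then |w − 1| < 3 gives |w − 7| = |(w − 1) + (-6)| ≥ 6 − 3 = 3.
Hence |(-w - 9)/(w - 7) − (5/3)| < 16|w − 1|/(6·3) = (8/9)|w − 1|, which is < ε once |w − 1| < (9/8)ε.
Take δ = min(3, (9/8)ε). Then 0 < |w − 1| < δ forces both bounds, so |(-w - 9)/(w - 7) − (5/3)| < ε.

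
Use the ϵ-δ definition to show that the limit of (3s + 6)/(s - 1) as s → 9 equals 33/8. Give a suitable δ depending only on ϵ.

Fix ϵ > 0. We want δ > 0 with 0 < |s − 9| < δ ⇒ |(3s + 6)/(s - 1) − (33/8)| < ϵ.
Combining over a common denominator, (3s + 6)/(s - 1) − (33/8) = [(3s + 6)·8 − 33·(s - 1)] / [8·(s - 1)] = -9(s − 9) / (8(s - 1)).
So |(3s + 6)/(s - 1) − (33/8)| = 9|s − 9| / (8·|s − 1|).
Require δ ≤ 4, so |s − 1| ≥ |8| − |s − 9| > 8 − 4 = 4.
Hence |(3s + 6)/(s - 1) − (33/8)| < 9|s − 9|/(8·4) = (9/32)|s − 9|, which is < ϵ once |s − 9| < (32/9)ϵ.
Take δ = min(4, (32/9)ϵ). Then 0 < |s − 9| < δ forces both bounds, so |(3s + 6)/(s - 1) − (33/8)| < ϵ.

δ = min(4, (32/9)ϵ)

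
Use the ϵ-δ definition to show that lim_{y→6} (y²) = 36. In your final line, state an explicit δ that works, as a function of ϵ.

δ = min(2, ϵ/14)

Fix ϵ > 0. We seek δ > 0 with 0 < |y − 6| < δ ⇒ |y² − 36| < ϵ.
Factor: y² − 36 = (y − 6)(y + 6), so |y² − 36| = |y − 6|·|y + 6|.
Restrict δ ≤ 2. Then |y − 6| < 2 gives |y| < 8, so by the triangle inequality |y + 6| ≤ 8 + 6 = 14.
Hence |y² − 36| ≤ 14|y − 6|, which is < ϵ once |y − 6| < ϵ/14.
Take δ = min(2, ϵ/14). If 0 < |y − 6| < δ then both bounds hold and |y² − 36| ≤ 14|y − 6| < 14·(ϵ/14) = ϵ.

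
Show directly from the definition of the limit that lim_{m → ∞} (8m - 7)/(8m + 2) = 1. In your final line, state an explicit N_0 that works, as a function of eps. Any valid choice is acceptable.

N_0 = (9/8)/eps

Let eps > 0 be given. For m ≥ 1, |(8m - 7)/(8m + 2) − 1| = |-72|/(8(8m + 2)) = 72/(8(8m + 2)).
Since 8m + 2 ≥ 8m for m ≥ 1, this is ≤ 72/(8·8m) = (9/8)/m.
So |(8m - 7)/(8m + 2) − 1| < eps whenever m > (9/8)/eps.
Take N_0 = (9/8)/eps. If m > N_0 then |(8m - 7)/(8m + 2) − 1| ≤ (9/8)/m < eps.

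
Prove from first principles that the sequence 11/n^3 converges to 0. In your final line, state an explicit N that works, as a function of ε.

Let ε > 0 be given. For n ≥ 1, |11/n^3 − 0| = 11/n^3.
11/n^3 < ε ⇔ n^3 > 11/ε ⇔ n > (11/ε)^{1/3}.
Take N = (11/ε)^{1/3}. Then n > N implies 11/n^3 < ε.

N = (11/ε)^{1/3}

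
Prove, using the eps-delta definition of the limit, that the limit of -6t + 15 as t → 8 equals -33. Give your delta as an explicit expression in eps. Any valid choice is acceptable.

Fix eps > 0. We need delta > 0 so that 0 < |t − 8| < delta implies |(-6t + 15) + 33| < eps.
|(-6t + 15) + 33| = |-6t + 48| = 6|t − 8|.
So 6|t − 8| < eps exactly when |t − 8| < eps/6.
Take delta = eps/6. If 0 < |t − 8| < delta then |(-6t + 15) + 33| = 6|t − 8| < 6·(eps/6) = eps.

delta = eps/6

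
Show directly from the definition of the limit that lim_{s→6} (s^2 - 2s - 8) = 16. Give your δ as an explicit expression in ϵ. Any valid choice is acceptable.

Let ϵ > 0 be given. We want δ > 0 such that 0 < |s − 6| < δ implies |(s^2 - 2s - 8) − 16| < ϵ.
(s^2 - 2s - 8) − 16 = s^2 - 2s - 24 = (s − 6)(s + 4).
So |(s^2 - 2s - 8) − 16| = |s − 6|·|s + 4|.
Require δ ≤ 1. Then |s − 6| < 1 gives |s| < 7, and by the triangle inequality |s + 4| ≤ 7 + 4 = 11.
Hence |(s^2 - 2s - 8) − 16| ≤ 11|s − 6| < ϵ provided |s − 6| < ϵ/11.
Choosing δ = min(1, ϵ/11) ensures both conditions, hence |(s^2 - 2s - 8) − 16| < ϵ.

δ = min(1, ϵ/11)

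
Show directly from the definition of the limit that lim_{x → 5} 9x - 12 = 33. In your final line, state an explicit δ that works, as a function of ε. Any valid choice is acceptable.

Let ε > 0 be given. We need δ > 0 so that 0 < |x − 5| < δ implies |(9x - 12) − 33| < ε.
|(9x - 12) − 33| = |9x - 45| = 9|x − 5|.
So 9|x − 5| < ε exactly when |x − 5| < ε/9.
Take δ = ε/9. If 0 < |x − 5| < δ then |(9x - 12) − 33| = 9|x − 5| < 9·(ε/9) = ε.

δ = ε/9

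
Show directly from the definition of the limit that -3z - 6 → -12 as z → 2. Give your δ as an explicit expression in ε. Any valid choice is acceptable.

Let ε > 0 be given. We need δ > 0 so that 0 < |z − 2| < δ implies |(-3z - 6) + 12| < ε.
|(-3z - 6) + 12| = |-3z + 6| = 3|z − 2|.
So 3|z − 2| < ε exactly when |z − 2| < ε/3.
Choosing δ = ε/3 gives |(-3z - 6) + 12| = 3|z − 2| < ε whenever |z − 2| < δ.

δ = ε/3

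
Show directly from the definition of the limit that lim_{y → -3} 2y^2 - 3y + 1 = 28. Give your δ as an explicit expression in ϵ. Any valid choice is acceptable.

Let ϵ > 0. We want δ > 0 such that 0 < |y + 3| < δ implies |(2y^2 - 3y + 1) − 28| < ϵ.
(2y^2 - 3y + 1) − 28 = 2y^2 - 3y - 27 = (y + 3)(2y - 9).
So |(2y^2 - 3y + 1) − 28| = |y + 3|·|2y - 9|.
Require δ ≤ 1. Then |y + 3| < 1 gives |y| < 4, and by the triangle inequality |2y - 9| ≤ 2·4 + 9 = 17.
Hence |(2y^2 - 3y + 1) − 28| ≤ 17|y + 3| < ϵ provided |y + 3| < ϵ/17.
Take δ = min(1, ϵ/17). Then 0 < |y + 3| < δ gives both |y + 3| < 1 and |y + 3| < ϵ/17, so |(2y^2 - 3y + 1) − 28| < ϵ.

δ = min(1, ϵ/17)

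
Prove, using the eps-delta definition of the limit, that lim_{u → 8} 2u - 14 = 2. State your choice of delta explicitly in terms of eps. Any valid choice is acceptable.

delta = eps/2

Let eps > 0. We need delta > 0 so that 0 < |u − 8| < delta implies |(2u - 14) − 2| < eps.
Since (2u - 14) − 2 = 2(u − 8), we have |(2u - 14) − 2| = 2|u − 8|.
So 2|u − 8| < eps exactly when |u − 8| < eps/2.
Choosing delta = eps/2 gives |(2u - 14) − 2| = 2|u − 8| < eps whenever |u − 8| < delta.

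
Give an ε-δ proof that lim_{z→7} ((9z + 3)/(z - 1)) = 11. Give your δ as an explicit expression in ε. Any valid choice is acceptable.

Fix ε > 0. We want δ > 0 with 0 < |z − 7| < δ ⇒ |(9z + 3)/(z - 1) − 11| < ε.
Combining over a common denominator, (9z + 3)/(z - 1) − 11 = [(9z + 3)·6 − 66·(z - 1)] / [6·(z - 1)] = -12(z − 7) / (6(z - 1)).
So |(9z + 3)/(z - 1) − 11| = 12|z − 7| / (6·|z − 1|).
Restrict δ ≤ 3. Then |z − 7| < 3 gives |z − 1| = |(z − 7) + 6| ≥ 6 − 3 = 3.
Hence |(9z + 3)/(z - 1) − 11| < 12|z − 7|/(6·3) = (2/3)|z − 7|, which is < ε once |z − 7| < (3/2)ε.
Take δ = min(3, (3/2)ε). Then 0 < |z − 7| < δ forces both bounds, so |(9z + 3)/(z - 1) − 11| < ε.

δ = min(3, (3/2)ε)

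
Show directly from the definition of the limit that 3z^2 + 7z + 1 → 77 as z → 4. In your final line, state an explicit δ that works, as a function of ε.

Let ε > 0 be given. We want δ > 0 such that 0 < |z − 4| < δ implies |(3z^2 + 7z + 1) − 77| < ε.
(3z^2 + 7z + 1) − 77 = 3z^2 + 7z - 76 = (z − 4)(3z + 19).
So |(3z^2 + 7z + 1) − 77| = |z − 4|·|3z + 19|.
Require δ ≤ 2. Then |z − 4| < 2 gives |z| < 6, and by the triangle inequality |3z + 19| ≤ 3·6 + 19 = 37.
Hence |(3z^2 + 7z + 1) − 77| ≤ 37|z − 4| < ε provided |z − 4| < ε/37.
Choosing δ = min(2, ε/37) ensures both conditions, hence |(3z^2 + 7z + 1) − 77| < ε.

δ = min(2, ε/37)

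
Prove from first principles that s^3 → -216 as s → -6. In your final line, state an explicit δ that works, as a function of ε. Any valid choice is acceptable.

Fix ε > 0. We seek δ > 0 with 0 < |s + 6| < δ ⇒ |s^3 + 216| < ε.
Factor: s^3 + 216 = (s + 6)(s^2 - 6s + 36), so |s^3 + 216| = |s + 6|·|s^2 - 6s + 36|.
Impose δ ≤ 2 so that |s| < 8; then |s^2 - 6s + 36| ≤ 148.
Hence |s^3 + 216| ≤ 148|s + 6|, which is < ε once |s + 6| < ε/148.
Take δ = min(2, ε/148). If 0 < |s + 6| < δ then both bounds hold and |s^3 + 216| ≤ 148|s + 6| < 148·(ε/148) = ε.

δ = min(2, ε/148)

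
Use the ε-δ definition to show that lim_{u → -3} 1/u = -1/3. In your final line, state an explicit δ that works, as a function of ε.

δ = min(3/2, (9/2)ε)

Fix ε > 0. We seek δ > 0 such that 0 < |u + 3| < δ implies |1/u + 1/3| < ε.
|1/u + 1/3| = |-3 − u|/(3·|u|) = |u + 3|/(3|u|).
Require δ ≤ 3/2 so that |u| > 3 − 3/2 = 3/2, hence 3|u| > 9/2.
Then |1/u + 1/3| < |u + 3|/(9/2), which is < ε when |u + 3| < (9/2)ε.
Take δ = min(3/2, (9/2)ε). Then 0 < |u + 3| < δ gives both |u + 3| < 3/2 and |u + 3| < (9/2)ε, so |1/u + 1/3| < ε.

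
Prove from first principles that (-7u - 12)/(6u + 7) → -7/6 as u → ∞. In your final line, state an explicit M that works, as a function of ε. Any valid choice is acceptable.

Let ε > 0. We seek M > 0 such that u > M implies |(-7u - 12)/(6u + 7) + 7/6| < ε.
(-7u - 12)/(6u + 7) + 7/6 = (6(-7u - 12) − (-7)(6u + 7)) / (6(6u + 7)) = -23/(6(6u + 7)).
For u > 0 we have 6u + 7 > 6u, so |(-7u - 12)/(6u + 7) + 7/6| = 23/(6(6u + 7)) < 23/(6·6u) = (23/36)/u.
Thus |(-7u - 12)/(6u + 7) + 7/6| < ε whenever u > (23/36)/ε.
Take M = (23/36)/ε. If u > M then |(-7u - 12)/(6u + 7) + 7/6| < (23/36)/u < ε.

M = (23/36)/ε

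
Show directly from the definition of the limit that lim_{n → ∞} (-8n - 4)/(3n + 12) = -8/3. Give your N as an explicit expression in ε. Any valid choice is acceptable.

Let ε > 0. For n ≥ 1, |(-8n - 4)/(3n + 12) + 8/3| = |84|/(3(3n + 12)) = 84/(3(3n + 12)).
Since 3n + 12 ≥ 3n for n ≥ 1, this is ≤ 84/(3·3n) = (28/3)/n.
So |(-8n - 4)/(3n + 12) + 8/3| < ε whenever n > (28/3)/ε.
Take N = (28/3)/ε. If n > N then |(-8n - 4)/(3n + 12) + 8/3| ≤ (28/3)/n < ε.

N = (28/3)/ε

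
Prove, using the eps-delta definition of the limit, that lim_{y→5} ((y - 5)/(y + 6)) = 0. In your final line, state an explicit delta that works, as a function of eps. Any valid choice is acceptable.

Let eps > 0. We want delta > 0 with 0 < |y − 5| < delta ⇒ |(y - 5)/(y + 6) − 0| < eps.
Combining over a common denominator, (y - 5)/(y + 6) − 0 = [(y - 5)·11 − 0·(y + 6)] / [11·(y + 6)] = 11(y − 5) / (11(y + 6)).
So |(y - 5)/(y + 6) − 0| = 11|y − 5| / (11·|y + 6|).
Require delta ≤ 11/2, so |y + 6| ≥ |11| − |y − 5| > 11 − 11/2 = 11/2.
Hence |(y - 5)/(y + 6) − 0| < 11|y − 5|/(11·(11/2)) = (2/11)|y − 5|, which is < eps once |y − 5| < (11/2)eps.
Take delta = min(11/2, (11/2)eps). Then 0 < |y − 5| < delta forces both bounds, so |(y - 5)/(y + 6) − 0| < eps.

delta = min(11/2, (11/2)eps)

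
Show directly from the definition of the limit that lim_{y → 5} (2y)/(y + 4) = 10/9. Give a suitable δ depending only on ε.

Suppose ε > 0. We want δ > 0 with 0 < |y − 5| < δ ⇒ |(2y)/(y + 4) − (10/9)| < ε.
Combining over a common denominator, (2y)/(y + 4) − (10/9) = [(2y)·9 − 10·(y + 4)] / [9·(y + 4)] = 8(y − 5) / (9(y + 4)).
So |(2y)/(y + 4) − (10/9)| = 8|y − 5| / (9·|y + 4|).
Require δ ≤ 9/2, so |y + 4| ≥ |9| − |y − 5| > 9 − 9/2 = 9/2.
Hence |(2y)/(y + 4) − (10/9)| < 8|y − 5|/(9·(9/2)) = (16/81)|y − 5|, which is < ε once |y − 5| < (81/16)ε.
Take δ = min(9/2, (81/16)ε). Then 0 < |y − 5| < δ forces both bounds, so |(2y)/(y + 4) − (10/9)| < ε.

δ = min(9/2, (81/16)ε)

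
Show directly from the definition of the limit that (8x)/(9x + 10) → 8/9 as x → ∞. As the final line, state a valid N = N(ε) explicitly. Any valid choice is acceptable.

Suppose ε > 0. We seek N > 0 such that x > N implies |(8x)/(9x + 10) − (8/9)| < ε.
(8x)/(9x + 10) − (8/9) = (9(8x) − 8(9x + 10)) / (9(9x + 10)) = -80/(9(9x + 10)).
For x > 0 we have 9x + 10 > 9x, so |(8x)/(9x + 10) − (8/9)| = 80/(9(9x + 10)) < 80/(9·9x) = (80/81)/x.
Thus |(8x)/(9x + 10) − (8/9)| < ε whenever x > (80/81)/ε.
Take N = (80/81)/ε. If x > N then |(8x)/(9x + 10) − (8/9)| < (80/81)/x < ε.

N = (80/81)/ε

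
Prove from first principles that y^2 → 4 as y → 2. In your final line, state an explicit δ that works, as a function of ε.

Fix ε > 0. We seek δ > 0 with 0 < |y − 2| < δ ⇒ |y^2 − 4| < ε.
Factor: y^2 − 4 = (y − 2)(y + 2), so |y^2 − 4| = |y − 2|·|y + 2|.
Impose δ ≤ 1 so that |y| < 3; then |y + 2| ≤ 5.
Hence |y^2 − 4| ≤ 5|y − 2|, which is < ε once |y − 2| < ε/5.
Take δ = min(1, ε/5). If 0 < |y − 2| < δ then both bounds hold and |y^2 − 4| ≤ 5|y − 2| < 5·(ε/5) = ε.

δ = min(1, ε/5)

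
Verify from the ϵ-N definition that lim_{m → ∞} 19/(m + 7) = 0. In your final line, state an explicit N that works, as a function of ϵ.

Let ϵ > 0. For m ≥ 1, |19/(m + 7) − 0| = 19/(m + 7) ≤ 19/m.
We need 19/m < ϵ, i.e. m > 19/ϵ.
Take N = 19/ϵ. If m > N then |19/(m + 7)| ≤ 19/m < ϵ.

N = 19/ϵ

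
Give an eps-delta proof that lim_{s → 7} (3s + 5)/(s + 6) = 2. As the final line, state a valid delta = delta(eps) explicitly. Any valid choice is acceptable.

Let eps > 0. We want delta > 0 with 0 < |s − 7| < delta ⇒ |(3s + 5)/(s + 6) − 2| < eps.
Combining over a common denominator, (3s + 5)/(s + 6) − 2 = [(3s + 5)·13 − 26·(s + 6)] / [13·(s + 6)] = 13(s − 7) / (13(s + 6)).
So |(3s + 5)/(s + 6) − 2| = 13|s − 7| / (13·|s + 6|).
Restrict delta ≤ 13/2. Then |s − 7| < 13/2 gives |s + 6| = |(s − 7) + 13| ≥ 13 − 13/2 = 13/2.
Hence |(3s + 5)/(s + 6) − 2| < 13|s − 7|/(13·(13/2)) = (2/13)|s − 7|, which is < eps once |s − 7| < (13/2)eps.
Take delta = min(13/2, (13/2)eps). Then 0 < |s − 7| < delta forces both bounds, so |(3s + 5)/(s + 6) − 2| < eps.

delta = min(13/2, (13/2)eps)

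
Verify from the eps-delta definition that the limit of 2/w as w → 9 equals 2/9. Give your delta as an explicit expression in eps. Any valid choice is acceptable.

Let eps > 0. We seek delta > 0 such that 0 < |w − 9| < delta implies |2/w − (2/9)| < eps.
|2/w − (2/9)| = 2·|9 − w|/(9·|w|) = 2|w − 9|/(9|w|).
Require delta ≤ 9/2 so that |w| > 9 − 9/2 = 9/2, hence 9|w| > 81/2.
Then |2/w − (2/9)| < 2|w − 9|/(81/2), which is < eps when |w − 9| < (81/4)eps.
Take delta = min(9/2, (81/4)eps). Then 0 < |w − 9| < delta gives both |w − 9| < 9/2 and |w − 9| < (81/4)eps, so |2/w − (2/9)| < eps.

delta = min(9/2, (81/4)eps)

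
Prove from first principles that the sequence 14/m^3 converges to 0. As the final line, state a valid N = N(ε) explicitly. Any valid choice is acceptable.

N = (14/ε)^{1/3}

Let ε > 0. For m ≥ 1, |14/m^3 − 0| = 14/m^3.
14/m^3 < ε ⇔ m^3 > 14/ε ⇔ m > (14/ε)^{1/3}.
Take N = (14/ε)^{1/3}. Then m > N implies 14/m^3 < ε.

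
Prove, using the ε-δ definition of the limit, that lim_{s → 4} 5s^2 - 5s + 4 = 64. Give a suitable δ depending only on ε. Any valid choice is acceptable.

Let ε > 0 be given. We want δ > 0 such that 0 < |s − 4| < δ implies |(5s^2 - 5s + 4) − 64| < ε.
(5s^2 - 5s + 4) − 64 = 5s^2 - 5s - 60 = (s − 4)(5s + 15).
So |(5s^2 - 5s + 4) − 64| = |s − 4|·|5s + 15|.
Require δ ≤ 1. Then |s − 4| < 1 gives |s| < 5, and by the triangle inequality |5s + 15| ≤ 5·5 + 15 = 40.
Hence |(5s^2 - 5s + 4) − 64| ≤ 40|s − 4| < ε provided |s − 4| < ε/40.
Take δ = min(1, ε/40). Then 0 < |s − 4| < δ gives both |s − 4| < 1 and |s − 4| < ε/40, so |(5s^2 - 5s + 4) − 64| < ε.

δ = min(1, ε/40)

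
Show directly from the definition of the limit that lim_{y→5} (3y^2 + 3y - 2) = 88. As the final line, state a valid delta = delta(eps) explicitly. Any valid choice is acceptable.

delta = min(1, eps/36)

Let eps > 0 be given. We want delta > 0 such that 0 < |y − 5| < delta implies |(3y^2 + 3y - 2) − 88| < eps.
(3y^2 + 3y - 2) − 88 = 3y^2 + 3y - 90 = (y − 5)(3y + 18).
So |(3y^2 + 3y - 2) − 88| = |y − 5|·|3y + 18|.
Assume first that |y − 5| < 1, so |y| < 6. Then |3y + 18| ≤ 3·6 + 18 = 36.
Hence |(3y^2 + 3y - 2) − 88| ≤ 36|y − 5| < eps provided |y − 5| < eps/36.
Choosing delta = min(1, eps/36) ensures both conditions, hence |(3y^2 + 3y - 2) − 88| < eps.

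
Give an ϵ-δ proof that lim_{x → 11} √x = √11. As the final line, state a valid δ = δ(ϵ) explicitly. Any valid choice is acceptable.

Suppose ϵ > 0. We want δ > 0 such that 0 < |x − 11| < δ implies |√x − √11| < ϵ.
Rationalise: √x − √11 = (x − 11)/(√x + √11), so |√x − √11| = |x − 11|/(√x + √11).
Restrict δ ≤ 11 so that |x − 11| < 11 forces x > 0, and then √x + √11 > √11.
Hence |√x − √11| < |x − 11|/√11, which is < ϵ once |x − 11| < √11·ϵ.
Take δ = min(11, √11·ϵ). If 0 < |x − 11| < δ then x > 0 and |√x − √11| < |x − 11|/√11 < ϵ.

δ = min(11, √11·ϵ)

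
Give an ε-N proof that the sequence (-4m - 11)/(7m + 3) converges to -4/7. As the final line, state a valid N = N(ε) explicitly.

N = (65/49)/ε

Suppose ε > 0. For m ≥ 1, |(-4m - 11)/(7m + 3) + 4/7| = |-65|/(7(7m + 3)) = 65/(7(7m + 3)).
Since 7m + 3 ≥ 7m for m ≥ 1, this is ≤ 65/(7·7m) = (65/49)/m.
So |(-4m - 11)/(7m + 3) + 4/7| < ε whenever m > (65/49)/ε.
Take N = (65/49)/ε. If m > N then |(-4m - 11)/(7m + 3) + 4/7| ≤ (65/49)/m < ε.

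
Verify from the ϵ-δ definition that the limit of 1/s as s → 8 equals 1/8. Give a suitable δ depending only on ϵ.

δ = min(4, 32ϵ)

Let ϵ > 0 be given. We seek δ > 0 such that 0 < |s − 8| < δ implies |1/s − (1/8)| < ϵ.
|1/s − (1/8)| = |8 − s|/(8·|s|) = |s − 8|/(8|s|).
Restrict δ ≤ 4. Then |s − 8| < 4 gives |s| > 4, so 8|s| > 32.
Then |1/s − (1/8)| < |s − 8|/32, which is < ϵ when |s − 8| < 32ϵ.
Take δ = min(4, 32ϵ). Then 0 < |s − 8| < δ gives both |s − 8| < 4 and |s − 8| < 32ϵ, so |1/s − (1/8)| < ϵ.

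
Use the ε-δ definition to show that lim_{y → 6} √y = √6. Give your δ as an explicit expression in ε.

δ = min(6, √6·ε)

Suppose ε > 0. We want δ > 0 such that 0 < |y − 6| < δ implies |√y − √6| < ε.
Rationalise: √y − √6 = (y − 6)/(√y + √6), so |√y − √6| = |y − 6|/(√y + √6).
Restrict δ ≤ 6 so that |y − 6| < 6 forces y > 0, and then √y + √6 > √6.
Hence |√y − √6| < |y − 6|/√6, which is < ε once |y − 6| < √6·ε.
Take δ = min(6, √6·ε). If 0 < |y − 6| < δ then y > 0 and |√y − √6| < |y − 6|/√6 < ε.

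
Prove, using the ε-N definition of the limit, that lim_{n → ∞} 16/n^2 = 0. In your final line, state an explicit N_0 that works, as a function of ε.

N_0 = (16/ε)^{1/2}

Let ε > 0. For n ≥ 1, |16/n^2 − 0| = 16/n^2.
16/n^2 < ε ⇔ n^2 > 16/ε ⇔ n > (16/ε)^{1/2}.
Take N_0 = (16/ε)^{1/2}. Then n > N_0 implies 16/n^2 < ε.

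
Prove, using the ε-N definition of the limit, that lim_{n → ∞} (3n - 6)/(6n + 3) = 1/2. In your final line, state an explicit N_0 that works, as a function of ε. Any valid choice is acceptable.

N_0 = (5/4)/ε

Suppose ε > 0. For n ≥ 1, |(3n - 6)/(6n + 3) − (1/2)| = |-45|/(6(6n + 3)) = 45/(6(6n + 3)).
Since 6n + 3 ≥ 6n for n ≥ 1, this is ≤ 45/(6·6n) = (5/4)/n.
So |(3n - 6)/(6n + 3) − (1/2)| < ε whenever n > (5/4)/ε.
Take N_0 = (5/4)/ε. If n > N_0 then |(3n - 6)/(6n + 3) − (1/2)| ≤ (5/4)/n < ε.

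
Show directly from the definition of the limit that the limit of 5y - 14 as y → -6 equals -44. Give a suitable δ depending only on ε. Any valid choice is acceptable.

δ = ε/5

Suppose ε > 0. We need δ > 0 so that 0 < |y + 6| < δ implies |(5y - 14) + 44| < ε.
Since (5y - 14) + 44 = 5(y + 6), we have |(5y - 14) + 44| = 5|y + 6|.
Thus it suffices that |y + 6| < ε/5.
Take δ = ε/5. If 0 < |y + 6| < δ then |(5y - 14) + 44| = 5|y + 6| < 5·(ε/5) = ε.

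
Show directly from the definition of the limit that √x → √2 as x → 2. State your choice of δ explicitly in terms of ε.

δ = min(2, √2·ε)

Let ε > 0. We want δ > 0 such that 0 < |x − 2| < δ implies |√x − √2| < ε.
Multiplying by the conjugate, |√x − √2| = |x − 2|/(√x + √2).
Restrict δ ≤ 2 so that |x − 2| < 2 forces x > 0, and then √x + √2 > √2.
Hence |√x − √2| < |x − 2|/√2, which is < ε once |x − 2| < √2·ε.
Take δ = min(2, √2·ε). If 0 < |x − 2| < δ then x > 0 and |√x − √2| < |x − 2|/√2 < ε.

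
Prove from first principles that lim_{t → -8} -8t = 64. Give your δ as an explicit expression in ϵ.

Suppose ϵ > 0. We need δ > 0 so that 0 < |t + 8| < δ implies |(-8t) − 64| < ϵ.
|(-8t) − 64| = |-8t - 64| = 8|t + 8|.
Thus it suffices that |t + 8| < ϵ/8.
Take δ = ϵ/8. If 0 < |t + 8| < δ then |(-8t) − 64| = 8|t + 8| < 8·(ϵ/8) = ϵ.

δ = ϵ/8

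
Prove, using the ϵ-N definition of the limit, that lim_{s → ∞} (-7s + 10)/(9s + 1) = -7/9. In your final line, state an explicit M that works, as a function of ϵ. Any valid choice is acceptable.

M = (97/81)/ϵ

Fix ϵ > 0. We seek M > 0 such that s > M implies |(-7s + 10)/(9s + 1) + 7/9| < ϵ.
(-7s + 10)/(9s + 1) + 7/9 = (9(-7s + 10) − (-7)(9s + 1)) / (9(9s + 1)) = 97/(9(9s + 1)).
For s > 0 we have 9s + 1 > 9s, so |(-7s + 10)/(9s + 1) + 7/9| = 97/(9(9s + 1)) < 97/(9·9s) = (97/81)/s.
Thus |(-7s + 10)/(9s + 1) + 7/9| < ϵ whenever s > (97/81)/ϵ.
Take M = (97/81)/ϵ. If s > M then |(-7s + 10)/(9s + 1) + 7/9| < (97/81)/s < ϵ.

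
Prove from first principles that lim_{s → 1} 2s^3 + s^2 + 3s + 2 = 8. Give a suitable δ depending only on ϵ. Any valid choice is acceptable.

δ = min(2, ϵ/33)

Suppose ϵ > 0. We want δ > 0 such that 0 < |s − 1| < δ implies |(2s^3 + s^2 + 3s + 2) − 8| < ϵ.
(2s^3 + s^2 + 3s + 2) − 8 = 2s^3 + s^2 + 3s - 6 = (s − 1)(2s^2 + 3s + 6).
So |(2s^3 + s^2 + 3s + 2) − 8| = |s − 1|·|2s^2 + 3s + 6|.
Assume first that |s − 1| < 2, so |s| < 3. Then |2s^2 + 3s + 6| ≤ 2·3^2 + 3·3 + 6 = 33.
Hence |(2s^3 + s^2 + 3s + 2) − 8| ≤ 33|s − 1| < ϵ provided |s − 1| < ϵ/33.
Take δ = min(2, ϵ/33). Then 0 < |s − 1| < δ gives both |s − 1| < 2 and |s − 1| < ϵ/33, so |(2s^3 + s^2 + 3s + 2) − 8| < ϵ.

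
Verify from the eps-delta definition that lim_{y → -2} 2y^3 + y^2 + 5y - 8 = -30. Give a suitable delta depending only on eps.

delta = min(1, eps/38)

Suppose eps > 0. We want delta > 0 such that 0 < |y + 2| < delta implies |(2y^3 + y^2 + 5y - 8) + 30| < eps.
(2y^3 + y^2 + 5y - 8) + 30 = 2y^3 + y^2 + 5y + 22 = (y + 2)(2y^2 - 3y + 11).
So |(2y^3 + y^2 + 5y - 8) + 30| = |y + 2|·|2y^2 - 3y + 11|.
Assume first that |y + 2| < 1, so |y| < 3. Then |2y^2 - 3y + 11| ≤ 2·3^2 + 3·3 + 11 = 38.
Hence |(2y^3 + y^2 + 5y - 8) + 30| ≤ 38|y + 2| < eps provided |y + 2| < eps/38.
Take delta = min(1, eps/38). Then 0 < |y + 2| < delta gives both |y + 2| < 1 and |y + 2| < eps/38, so |(2y^3 + y^2 + 5y - 8) + 30| < eps.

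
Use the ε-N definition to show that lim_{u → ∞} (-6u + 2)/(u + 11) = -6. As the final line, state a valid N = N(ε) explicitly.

N = 68/ε

Let ε > 0 be given. We seek N > 0 such that u > N implies |(-6u + 2)/(u + 11) + 6| < ε.
(-6u + 2)/(u + 11) + 6 = ((-6u + 2) − (-6)(u + 11)) / ((u + 11)) = 68/((u + 11)).
For u > 0 we have u + 11 > u, so |(-6u + 2)/(u + 11) + 6| = 68/((u + 11)) < 68/(u) = 68/u.
Thus |(-6u + 2)/(u + 11) + 6| < ε whenever u > 68/ε.
Take N = 68/ε. If u > N then |(-6u + 2)/(u + 11) + 6| < 68/u < ε.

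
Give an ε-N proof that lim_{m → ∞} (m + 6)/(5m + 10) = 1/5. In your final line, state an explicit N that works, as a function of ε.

N = (4/5)/ε

Let ε > 0. For m ≥ 1, |(m + 6)/(5m + 10) − (1/5)| = |20|/(5(5m + 10)) = 20/(5(5m + 10)).
Since 5m + 10 ≥ 5m for m ≥ 1, this is ≤ 20/(5·5m) = (4/5)/m.
So |(m + 6)/(5m + 10) − (1/5)| < ε whenever m > (4/5)/ε.
Take N = (4/5)/ε. If m > N then |(m + 6)/(5m + 10) − (1/5)| ≤ (4/5)/m < ε.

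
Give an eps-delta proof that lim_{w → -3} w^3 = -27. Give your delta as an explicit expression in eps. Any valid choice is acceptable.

delta = min(2, eps/49)

Let eps > 0. We seek delta > 0 with 0 < |w + 3| < delta ⇒ |w^3 + 27| < eps.
Factor: w^3 + 27 = (w + 3)(w^2 - 3w + 9), so |w^3 + 27| = |w + 3|·|w^2 - 3w + 9|.
Impose delta ≤ 2 so that |w| < 5; then |w^2 - 3w + 9| ≤ 49.
Hence |w^3 + 27| ≤ 49|w + 3|, which is < eps once |w + 3| < eps/49.
Take delta = min(2, eps/49). If 0 < |w + 3| < delta then both bounds hold and |w^3 + 27| ≤ 49|w + 3| < 49·(eps/49) = eps.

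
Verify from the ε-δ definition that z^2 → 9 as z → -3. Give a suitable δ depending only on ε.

Fix ε > 0. We seek δ > 0 with 0 < |z + 3| < δ ⇒ |z^2 − 9| < ε.
Factor: z^2 − 9 = (z + 3)(z - 3), so |z^2 − 9| = |z + 3|·|z - 3|.
Restrict δ ≤ 1. Then |z + 3| < 1 gives |z| < 4, so by the triangle inequality |z - 3| ≤ 4 + 3 = 7.
Hence |z^2 − 9| ≤ 7|z + 3|, which is < ε once |z + 3| < ε/7.
Take δ = min(1, ε/7). If 0 < |z + 3| < δ then both bounds hold and |z^2 − 9| ≤ 7|z + 3| < 7·(ε/7) = ε.

δ = min(1, ε/7)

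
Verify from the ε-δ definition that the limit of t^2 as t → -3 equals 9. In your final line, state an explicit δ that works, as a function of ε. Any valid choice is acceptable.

Fix ε > 0. We seek δ > 0 with 0 < |t + 3| < δ ⇒ |t^2 − 9| < ε.
Factor: t^2 − 9 = (t + 3)(t - 3), so |t^2 − 9| = |t + 3|·|t - 3|.
Restrict δ ≤ 1. Then |t + 3| < 1 gives |t| < 4, so by the triangle inequality |t - 3| ≤ 4 + 3 = 7.
Hence |t^2 − 9| ≤ 7|t + 3|, which is < ε once |t + 3| < ε/7.
Take δ = min(1, ε/7). If 0 < |t + 3| < δ then both bounds hold and |t^2 − 9| ≤ 7|t + 3| < 7·(ε/7) = ε.

δ = min(1, ε/7)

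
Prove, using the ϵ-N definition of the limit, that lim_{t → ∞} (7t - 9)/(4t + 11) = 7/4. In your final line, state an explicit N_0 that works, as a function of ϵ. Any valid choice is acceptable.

N_0 = (113/16)/ϵ

Let ϵ > 0 be given. We seek N_0 > 0 such that t > N_0 implies |(7t - 9)/(4t + 11) − (7/4)| < ϵ.
(7t - 9)/(4t + 11) − (7/4) = (4(7t - 9) − 7(4t + 11)) / (4(4t + 11)) = -113/(4(4t + 11)).
For t > 0 we have 4t + 11 > 4t, so |(7t - 9)/(4t + 11) − (7/4)| = 113/(4(4t + 11)) < 113/(4·4t) = (113/16)/t.
Thus |(7t - 9)/(4t + 11) − (7/4)| < ϵ whenever t > (113/16)/ϵ.
Take N_0 = (113/16)/ϵ. If t > N_0 then |(7t - 9)/(4t + 11) − (7/4)| < (113/16)/t < ϵ.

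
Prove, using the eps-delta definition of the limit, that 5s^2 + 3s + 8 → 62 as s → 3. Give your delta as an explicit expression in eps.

delta = min(2, eps/43)

Suppose eps > 0. We want delta > 0 such that 0 < |s − 3| < delta implies |(5s^2 + 3s + 8) − 62| < eps.
(5s^2 + 3s + 8) − 62 = 5s^2 + 3s - 54 = (s − 3)(5s + 18).
So |(5s^2 + 3s + 8) − 62| = |s − 3|·|5s + 18|.
Require delta ≤ 2. Then |s − 3| < 2 gives |s| < 5, and by the triangle inequality |5s + 18| ≤ 5·5 + 18 = 43.
Hence |(5s^2 + 3s + 8) − 62| ≤ 43|s − 3| < eps provided |s − 3| < eps/43.
Take delta = min(2, eps/43). Then 0 < |s − 3| < delta gives both |s − 3| < 2 and |s − 3| < eps/43, so |(5s^2 + 3s + 8) − 62| < eps.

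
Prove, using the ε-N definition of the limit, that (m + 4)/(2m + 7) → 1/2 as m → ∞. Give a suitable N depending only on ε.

N = (1/4)/ε

Let ε > 0. For m ≥ 1, |(m + 4)/(2m + 7) − (1/2)| = |1|/(2(2m + 7)) = 1/(2(2m + 7)).
Since 2m + 7 ≥ 2m for m ≥ 1, this is ≤ 1/(2·2m) = (1/4)/m.
So |(m + 4)/(2m + 7) − (1/2)| < ε whenever m > (1/4)/ε.
Take N = (1/4)/ε. If m > N then |(m + 4)/(2m + 7) − (1/2)| ≤ (1/4)/m < ε.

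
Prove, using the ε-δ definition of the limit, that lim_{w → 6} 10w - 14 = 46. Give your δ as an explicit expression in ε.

δ = ε/10

Let ε > 0. We need δ > 0 so that 0 < |w − 6| < δ implies |(10w - 14) − 46| < ε.
|(10w - 14) − 46| = |10w - 60| = 10|w − 6|.
So 10|w − 6| < ε exactly when |w − 6| < ε/10.
Choosing δ = ε/10 gives |(10w - 14) − 46| = 10|w − 6| < ε whenever |w − 6| < δ.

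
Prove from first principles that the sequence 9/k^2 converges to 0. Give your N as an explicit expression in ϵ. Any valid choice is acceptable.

Let ϵ > 0 be given. For k ≥ 1, |9/k^2 − 0| = 9/k^2.
9/k^2 < ϵ ⇔ k^2 > 9/ϵ ⇔ k > (9/ϵ)^{1/2}.
Take N = (9/ϵ)^{1/2}. Then k > N implies 9/k^2 < ϵ.

N = (9/ϵ)^{1/2}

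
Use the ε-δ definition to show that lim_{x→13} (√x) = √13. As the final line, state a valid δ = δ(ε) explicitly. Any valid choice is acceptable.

δ = min(13, √13·ε)

Let ε > 0 be given. We want δ > 0 such that 0 < |x − 13| < δ implies |√x − √13| < ε.
Multiplying by the conjugate, |√x − √13| = |x − 13|/(√x + √13).
Restrict δ ≤ 13 so that |x − 13| < 13 forces x > 0, and then √x + √13 > √13.
Hence |√x − √13| < |x − 13|/√13, which is < ε once |x − 13| < √13·ε.
Take δ = min(13, √13·ε). If 0 < |x − 13| < δ then x > 0 and |√x − √13| < |x − 13|/√13 < ε.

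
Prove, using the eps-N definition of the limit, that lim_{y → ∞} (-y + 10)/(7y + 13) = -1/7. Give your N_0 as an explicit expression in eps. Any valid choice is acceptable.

N_0 = (83/49)/eps

Let eps > 0. We seek N_0 > 0 such that y > N_0 implies |(-y + 10)/(7y + 13) + 1/7| < eps.
(-y + 10)/(7y + 13) + 1/7 = (7(-y + 10) − (-1)(7y + 13)) / (7(7y + 13)) = 83/(7(7y + 13)).
For y > 0 we have 7y + 13 > 7y, so |(-y + 10)/(7y + 13) + 1/7| = 83/(7(7y + 13)) < 83/(7·7y) = (83/49)/y.
Thus |(-y + 10)/(7y + 13) + 1/7| < eps whenever y > (83/49)/eps.
Take N_0 = (83/49)/eps. If y > N_0 then |(-y + 10)/(7y + 13) + 1/7| < (83/49)/y < eps.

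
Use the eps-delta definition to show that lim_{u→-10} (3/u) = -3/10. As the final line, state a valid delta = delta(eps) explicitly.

Fix eps > 0. We seek delta > 0 such that 0 < |u + 10| < delta implies |3/u + 3/10| < eps.
|3/u + 3/10| = 3·|-10 − u|/(10·|u|) = 3|u + 10|/(10|u|).
Restrict delta ≤ 5. Then |u + 10| < 5 gives |u| > 5, so 10|u| > 50.
Then |3/u + 3/10| < 3|u + 10|/50, which is < eps when |u + 10| < (50/3)eps.
Take delta = min(5, (50/3)eps). Then 0 < |u + 10| < delta gives both |u + 10| < 5 and |u + 10| < (50/3)eps, so |3/u + 3/10| < eps.

delta = min(5, (50/3)eps)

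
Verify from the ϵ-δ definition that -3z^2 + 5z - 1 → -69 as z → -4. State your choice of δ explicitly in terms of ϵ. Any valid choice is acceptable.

Suppose ϵ > 0. We want δ > 0 such that 0 < |z + 4| < δ implies |(-3z^2 + 5z - 1) + 69| < ϵ.
(-3z^2 + 5z - 1) + 69 = -3z^2 + 5z + 68 = (z + 4)(-3z + 17).
So |(-3z^2 + 5z - 1) + 69| = |z + 4|·|-3z + 17|.
Require δ ≤ 2. Then |z + 4| < 2 gives |z| < 6, and by the triangle inequality |-3z + 17| ≤ 3·6 + 17 = 35.
Hence |(-3z^2 + 5z - 1) + 69| ≤ 35|z + 4| < ϵ provided |z + 4| < ϵ/35.
Choosing δ = min(2, ϵ/35) ensures both conditions, hence |(-3z^2 + 5z - 1) + 69| < ϵ.

δ = min(2, ϵ/35)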